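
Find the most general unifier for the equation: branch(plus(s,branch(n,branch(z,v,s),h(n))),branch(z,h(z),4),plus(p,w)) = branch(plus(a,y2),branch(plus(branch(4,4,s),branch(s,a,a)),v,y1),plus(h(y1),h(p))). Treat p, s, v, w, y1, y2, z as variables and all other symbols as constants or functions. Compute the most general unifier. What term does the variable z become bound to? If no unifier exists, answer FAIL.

Decompose branch/3: plus(s,branch(n,branch(z,v,s),h(n))) = plus(a,y2),  branch(z,h(z),4) = branch(plus(branch(4,4,s),branch(s,a,a)),v,y1),  plus(p,w) = plus(h(y1),h(p)).
Decompose plus/2: s = a,  branch(n,branch(z,v,s),h(n)) = y2.
Bind s := a; substituting into the 2 remaining equations that mention s gives: branch(n,branch(z,v,a),h(n)) = y2,  branch(z,h(z),4) = branch(plus(branch(4,4,a),branch(a,a,a)),v,y1).
Bind y2 := branch(n,branch(z,v,a),h(n)); no other remaining equation mentions y2.
Decompose branch/3: z = plus(branch(4,4,a),branch(a,a,a)),  h(z) = v,  4 = y1.
Bind z := plus(branch(4,4,a),branch(a,a,a)); substituting into the one remaining equation that mentions z gives: h(plus(branch(4,4,a),branch(a,a,a))) = v. Substituting into the earlier binding gives y2 := branch(n,branch(plus(branch(4,4,a),branch(a,a,a)),v,a),h(n)).
Bind v := h(plus(branch(4,4,a),branch(a,a,a))); no other remaining equation mentions v. Substituting into the earlier binding gives y2 := branch(n,branch(plus(branch(4,4,a),branch(a,a,a)),h(plus(branch(4,4,a),branch(a,a,a))),a),h(n)).
Bind y1 := 4; substituting into the remaining equation gives: plus(p,w) = plus(h(4),h(p)).
Decompose plus/2: p = h(4),  w = h(p).
Bind p := h(4); substituting into the remaining equation gives: w = h(h(4)).
Bind w := h(h(4)).
MGU = { s -> a, y2 -> branch(n,branch(plus(branch(4,4,a),branch(a,a,a)),h(plus(branch(4,4,a),branch(a,a,a))),a),h(n)), z -> plus(branch(4,4,a),branch(a,a,a)), v -> h(plus(branch(4,4,a),branch(a,a,a))), y1 -> 4, p -> h(4), w -> h(h(4)) }, so z -> plus(branch(4,4,a),branch(a,a,a)).

plus(branch(4,4,a),branch(a,a,a))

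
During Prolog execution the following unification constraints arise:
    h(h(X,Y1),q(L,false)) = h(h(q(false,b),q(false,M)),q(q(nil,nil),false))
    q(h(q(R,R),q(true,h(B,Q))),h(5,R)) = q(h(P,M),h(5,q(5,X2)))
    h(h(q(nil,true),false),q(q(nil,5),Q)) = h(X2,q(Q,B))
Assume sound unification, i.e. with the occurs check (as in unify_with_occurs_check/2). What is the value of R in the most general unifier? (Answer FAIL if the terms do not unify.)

Decompose h/2: h(X,Y1) = h(q(false,b),q(false,M)),  q(L,false) = q(q(nil,nil),false).
Decompose h/2: X = q(false,b),  Y1 = q(false,M).
Bind X := q(false,b); no other remaining equation mentions X.
Bind Y1 := q(false,M); no other remaining equation mentions Y1.
Decompose q/2: L = q(nil,nil),  false = false.
Bind L := q(nil,nil); no other remaining equation mentions L.
Delete trivial equation false = false.
Decompose q/2: h(q(R,R),q(true,h(B,Q))) = h(P,M),  h(5,R) = h(5,q(5,X2)).
Decompose h/2: q(R,R) = P,  q(true,h(B,Q)) = M.
Bind P := q(R,R); no other remaining equation mentions P.
Bind M := q(true,h(B,Q)); no other remaining equation mentions M. Substituting into the earlier binding gives Y1 := q(false,q(true,h(B,Q))).
Decompose h/2: 5 = 5,  R = q(5,X2).
Delete trivial equation 5 = 5.
Bind R := q(5,X2); no other remaining equation mentions R. Substituting into the earlier binding gives P := q(q(5,X2),q(5,X2)).
Decompose h/2: h(q(nil,true),false) = X2,  q(q(nil,5),Q) = q(Q,B).
Bind X2 := h(q(nil,true),false); no other remaining equation mentions X2. Substituting into the earlier bindings gives P := q(q(5,h(q(nil,true),false)),q(5,h(q(nil,true),false))), R := q(5,h(q(nil,true),false)).
Decompose q/2: q(nil,5) = Q,  Q = B.
Bind Q := q(nil,5); substituting into the remaining equation gives: q(nil,5) = B. Substituting into the earlier bindings gives Y1 := q(false,q(true,h(B,q(nil,5)))), M := q(true,h(B,q(nil,5))).
Bind B := q(nil,5). Substituting into the earlier bindings gives Y1 := q(false,q(true,h(q(nil,5),q(nil,5)))), M := q(true,h(q(nil,5),q(nil,5))).
MGU = { X = q(false,b), Y1 = q(false,q(true,h(q(nil,5),q(nil,5)))), L = q(nil,nil), P = q(q(5,h(q(nil,true),false)),q(5,h(q(nil,true),false))), M = q(true,h(q(nil,5),q(nil,5))), R = q(5,h(q(nil,true),false)), X2 = h(q(nil,true),false), Q = q(nil,5), B = q(nil,5) }, so R = q(5,h(q(nil,true),false)).

q(5,h(q(nil,true),false))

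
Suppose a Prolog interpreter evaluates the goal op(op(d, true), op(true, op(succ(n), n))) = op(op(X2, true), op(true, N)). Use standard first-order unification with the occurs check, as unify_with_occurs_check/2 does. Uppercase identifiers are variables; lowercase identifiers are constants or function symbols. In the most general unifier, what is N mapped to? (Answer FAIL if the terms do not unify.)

op(succ(n), n)

Decompose op/2: op(d, true) = op(X2, true),  op(true, op(succ(n), n)) = op(true, N).
Decompose op/2: d = X2,  true = true.
Bind X2 := d; no other remaining equation mentions X2.
Delete trivial equation true = true.
Decompose op/2: true = true,  op(succ(n), n) = N.
Delete trivial equation true = true.
Bind N := op(succ(n), n).
MGU = { X2 ↦ d, N ↦ op(succ(n), n) }, so N ↦ op(succ(n), n).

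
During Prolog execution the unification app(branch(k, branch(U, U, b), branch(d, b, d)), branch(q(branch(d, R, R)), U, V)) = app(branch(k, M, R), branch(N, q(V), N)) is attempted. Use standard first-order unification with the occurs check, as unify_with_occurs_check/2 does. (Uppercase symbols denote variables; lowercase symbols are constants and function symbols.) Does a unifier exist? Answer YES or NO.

YES

Decompose app/2: branch(k, branch(U, U, b), branch(d, b, d)) = branch(k, M, R),  branch(q(branch(d, R, R)), U, V) = branch(N, q(V), N).
Decompose branch/3: k = k,  branch(U, U, b) = M,  branch(d, b, d) = R.
Delete trivial equation k = k.
Bind M := branch(U, U, b); no other remaining equation mentions M.
Bind R := branch(d, b, d); substituting into the remaining equation gives: branch(q(branch(d, branch(d, b, d), branch(d, b, d))), U, V) = branch(N, q(V), N).
Decompose branch/3: q(branch(d, branch(d, b, d), branch(d, b, d))) = N,  U = q(V),  V = N.
Bind N := q(branch(d, branch(d, b, d), branch(d, b, d))); substituting into the one remaining equation that mentions N gives: V = q(branch(d, branch(d, b, d), branch(d, b, d))).
Bind U := q(V); no other remaining equation mentions U. Substituting into the earlier binding gives M := branch(q(V), q(V), b).
Bind V := q(branch(d, branch(d, b, d), branch(d, b, d))). Substituting into the earlier bindings gives M := branch(q(q(branch(d, branch(d, b, d), branch(d, b, d)))), q(q(branch(d, branch(d, b, d), branch(d, b, d)))), b), U := q(q(branch(d, branch(d, b, d), branch(d, b, d)))).
No equations remain and no clash or occurs-check failure arose, so a unifier exists.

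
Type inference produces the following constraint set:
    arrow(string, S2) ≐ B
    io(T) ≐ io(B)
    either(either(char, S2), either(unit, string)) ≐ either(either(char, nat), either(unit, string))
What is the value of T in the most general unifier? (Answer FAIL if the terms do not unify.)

arrow(string, nat)

Bind B := arrow(string, S2); substituting into the one remaining equation that mentions B gives: io(T) ≐ io(arrow(string, S2)).
Decompose io/1: T ≐ arrow(string, S2).
Bind T := arrow(string, S2); no other remaining equation mentions T.
Decompose either/2: either(char, S2) ≐ either(char, nat),  either(unit, string) ≐ either(unit, string).
Decompose either/2: char ≐ char,  S2 ≐ nat.
Delete trivial equation char ≐ char.
Bind S2 := nat; no other remaining equation mentions S2. Substituting into the earlier bindings gives B := arrow(string, nat), T := arrow(string, nat).
Delete trivial equation either(unit, string) ≐ either(unit, string).
MGU = { B -> arrow(string, nat), T -> arrow(string, nat), S2 -> nat }, so T -> arrow(string, nat).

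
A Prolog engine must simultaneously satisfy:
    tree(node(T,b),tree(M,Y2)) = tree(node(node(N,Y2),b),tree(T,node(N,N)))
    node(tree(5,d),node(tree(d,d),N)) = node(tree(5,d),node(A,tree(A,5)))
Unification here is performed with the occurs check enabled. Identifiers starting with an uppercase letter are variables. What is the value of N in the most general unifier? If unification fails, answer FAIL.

tree(tree(d,d),5)

Decompose tree/2: node(T,b) = node(node(N,Y2),b),  tree(M,Y2) = tree(T,node(N,N)).
Decompose node/2: T = node(N,Y2),  b = b.
Bind T := node(N,Y2); substituting into the one remaining equation that mentions T gives: tree(M,Y2) = tree(node(N,Y2),node(N,N)).
Delete trivial equation b = b.
Decompose tree/2: M = node(N,Y2),  Y2 = node(N,N).
Bind M := node(N,Y2); no other remaining equation mentions M.
Bind Y2 := node(N,N); no other remaining equation mentions Y2. Substituting into the earlier bindings gives T := node(N,node(N,N)), M := node(N,node(N,N)).
Decompose node/2: tree(5,d) = tree(5,d),  node(tree(d,d),N) = node(A,tree(A,5)).
Delete trivial equation tree(5,d) = tree(5,d).
Decompose node/2: tree(d,d) = A,  N = tree(A,5).
Bind A := tree(d,d); substituting into the remaining equation gives: N = tree(tree(d,d),5).
Bind N := tree(tree(d,d),5). Substituting into the earlier bindings gives T := node(tree(tree(d,d),5),node(tree(tree(d,d),5),tree(tree(d,d),5))), M := node(tree(tree(d,d),5),node(tree(tree(d,d),5),tree(tree(d,d),5))), Y2 := node(tree(tree(d,d),5),tree(tree(d,d),5)).
MGU = { T -> node(tree(tree(d,d),5),node(tree(tree(d,d),5),tree(tree(d,d),5))), M -> node(tree(tree(d,d),5),node(tree(tree(d,d),5),tree(tree(d,d),5))), Y2 -> node(tree(tree(d,d),5),tree(tree(d,d),5)), A -> tree(d,d), N -> tree(tree(d,d),5) }, so N -> tree(tree(d,d),5).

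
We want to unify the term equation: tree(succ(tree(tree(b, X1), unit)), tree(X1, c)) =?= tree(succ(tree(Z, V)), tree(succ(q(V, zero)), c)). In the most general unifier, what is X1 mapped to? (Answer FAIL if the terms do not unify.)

Decompose tree/2: succ(tree(tree(b, X1), unit)) =?= succ(tree(Z, V)),  tree(X1, c) =?= tree(succ(q(V, zero)), c).
Decompose succ/1: tree(tree(b, X1), unit) =?= tree(Z, V).
Decompose tree/2: tree(b, X1) =?= Z,  unit =?= V.
Bind Z := tree(b, X1); no other remaining equation mentions Z.
Bind V := unit; substituting into the remaining equation gives: tree(X1, c) =?= tree(succ(q(unit, zero)), c).
Decompose tree/2: X1 =?= succ(q(unit, zero)),  c =?= c.
Bind X1 := succ(q(unit, zero)); no other remaining equation mentions X1. Substituting into the earlier binding gives Z := tree(b, succ(q(unit, zero))).
Delete trivial equation c =?= c.
MGU = { Z := tree(b, succ(q(unit, zero))), V := unit, X1 := succ(q(unit, zero)) }, so X1 := succ(q(unit, zero)).

succ(q(unit, zero))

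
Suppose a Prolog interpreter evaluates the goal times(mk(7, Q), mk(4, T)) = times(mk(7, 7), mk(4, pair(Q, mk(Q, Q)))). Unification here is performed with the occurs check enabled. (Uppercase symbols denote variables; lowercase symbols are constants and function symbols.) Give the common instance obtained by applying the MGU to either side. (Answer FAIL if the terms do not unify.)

times(mk(7, 7), mk(4, pair(7, mk(7, 7))))

Decompose times/2: mk(7, Q) = mk(7, 7),  mk(4, T) = mk(4, pair(Q, mk(Q, Q))).
Decompose mk/2: 7 = 7,  Q = 7.
Delete trivial equation 7 = 7.
Bind Q := 7; substituting into the remaining equation gives: mk(4, T) = mk(4, pair(7, mk(7, 7))).
Decompose mk/2: 4 = 4,  T = pair(7, mk(7, 7)).
Delete trivial equation 4 = 4.
Bind T := pair(7, mk(7, 7)).
Applying the MGU to either side gives times(mk(7, 7), mk(4, pair(7, mk(7, 7)))).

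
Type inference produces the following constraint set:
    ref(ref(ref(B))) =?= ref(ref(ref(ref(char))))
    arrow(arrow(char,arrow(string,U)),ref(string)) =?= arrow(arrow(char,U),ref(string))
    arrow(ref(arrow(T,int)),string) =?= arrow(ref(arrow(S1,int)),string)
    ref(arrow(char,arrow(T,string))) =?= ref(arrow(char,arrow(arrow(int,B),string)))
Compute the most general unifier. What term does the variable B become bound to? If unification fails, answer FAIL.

Decompose ref/1: ref(ref(B)) =?= ref(ref(ref(char))).
Decompose ref/1: ref(B) =?= ref(ref(char)).
Decompose ref/1: B =?= ref(char).
Bind B := ref(char); substituting into the one remaining equation that mentions B gives: ref(arrow(char,arrow(T,string))) =?= ref(arrow(char,arrow(arrow(int,ref(char)),string))).
Decompose arrow/2: arrow(char,arrow(string,U)) =?= arrow(char,U),  ref(string) =?= ref(string).
Decompose arrow/2: char =?= char,  arrow(string,U) =?= U.
Delete trivial equation char =?= char.
Occurs check fails: U occurs in arrow(string,U); the equation U =?= arrow(string,U) has no finite solution.

FAIL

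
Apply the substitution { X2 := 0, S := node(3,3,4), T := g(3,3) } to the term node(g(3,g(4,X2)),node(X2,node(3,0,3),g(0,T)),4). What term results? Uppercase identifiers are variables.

Replace each occurrence of X2 with 0.
Replace each occurrence of T with g(3,3).
Result: node(g(3,g(4,0)),node(0,node(3,0,3),g(0,g(3,3))),4).

node(g(3,g(4,0)),node(0,node(3,0,3),g(0,g(3,3))),4)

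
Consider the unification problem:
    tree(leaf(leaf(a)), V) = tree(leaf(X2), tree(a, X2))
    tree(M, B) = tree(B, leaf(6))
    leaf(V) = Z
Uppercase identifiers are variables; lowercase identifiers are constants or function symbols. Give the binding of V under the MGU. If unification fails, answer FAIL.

Decompose tree/2: leaf(leaf(a)) = leaf(X2),  V = tree(a, X2).
Decompose leaf/1: leaf(a) = X2.
Bind X2 := leaf(a); substituting into the one remaining equation that mentions X2 gives: V = tree(a, leaf(a)).
Bind V := tree(a, leaf(a)); substituting into the one remaining equation that mentions V gives: leaf(tree(a, leaf(a))) = Z.
Decompose tree/2: M = B,  B = leaf(6).
Bind M := B; no other remaining equation mentions M.
Bind B := leaf(6); no other remaining equation mentions B. Substituting into the earlier binding gives M := leaf(6).
Bind Z := leaf(tree(a, leaf(a))).
MGU = { X2 -> leaf(a), V -> tree(a, leaf(a)), M -> leaf(6), B -> leaf(6), Z -> leaf(tree(a, leaf(a))) }, so V -> tree(a, leaf(a)).

tree(a, leaf(a))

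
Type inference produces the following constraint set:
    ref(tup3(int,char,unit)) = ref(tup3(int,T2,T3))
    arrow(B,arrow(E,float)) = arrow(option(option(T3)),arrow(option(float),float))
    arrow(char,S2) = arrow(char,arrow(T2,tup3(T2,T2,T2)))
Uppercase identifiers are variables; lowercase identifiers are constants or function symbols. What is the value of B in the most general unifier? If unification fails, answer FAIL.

option(option(unit))

Decompose ref/1: tup3(int,char,unit) = tup3(int,T2,T3).
Decompose tup3/3: int = int,  char = T2,  unit = T3.
Delete trivial equation int = int.
Bind T2 := char; substituting into the one remaining equation that mentions T2 gives: arrow(char,S2) = arrow(char,arrow(char,tup3(char,char,char))).
Bind T3 := unit; substituting into the one remaining equation that mentions T3 gives: arrow(B,arrow(E,float)) = arrow(option(option(unit)),arrow(option(float),float)).
Decompose arrow/2: B = option(option(unit)),  arrow(E,float) = arrow(option(float),float).
Bind B := option(option(unit)); no other remaining equation mentions B.
Decompose arrow/2: E = option(float),  float = float.
Bind E := option(float); no other remaining equation mentions E.
Delete trivial equation float = float.
Decompose arrow/2: char = char,  S2 = arrow(char,tup3(char,char,char)).
Delete trivial equation char = char.
Bind S2 := arrow(char,tup3(char,char,char)).
MGU = { T2 -> char, T3 -> unit, B -> option(option(unit)), E -> option(float), S2 -> arrow(char,tup3(char,char,char)) }, so B -> option(option(unit)).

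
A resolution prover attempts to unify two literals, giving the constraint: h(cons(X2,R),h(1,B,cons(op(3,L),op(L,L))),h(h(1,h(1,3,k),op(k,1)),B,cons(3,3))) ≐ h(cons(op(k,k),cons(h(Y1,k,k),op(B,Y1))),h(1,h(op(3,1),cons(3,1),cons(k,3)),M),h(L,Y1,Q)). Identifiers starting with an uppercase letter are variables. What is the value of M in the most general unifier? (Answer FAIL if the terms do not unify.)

cons(op(3,h(1,h(1,3,k),op(k,1))),op(h(1,h(1,3,k),op(k,1)),h(1,h(1,3,k),op(k,1))))

Decompose h/3: cons(X2,R) ≐ cons(op(k,k),cons(h(Y1,k,k),op(B,Y1))),  h(1,B,cons(op(3,L),op(L,L))) ≐ h(1,h(op(3,1),cons(3,1),cons(k,3)),M),  h(h(1,h(1,3,k),op(k,1)),B,cons(3,3)) ≐ h(L,Y1,Q).
Decompose cons/2: X2 ≐ op(k,k),  R ≐ cons(h(Y1,k,k),op(B,Y1)).
Bind X2 := op(k,k); no other remaining equation mentions X2.
Bind R := cons(h(Y1,k,k),op(B,Y1)); no other remaining equation mentions R.
Decompose h/3: 1 ≐ 1,  B ≐ h(op(3,1),cons(3,1),cons(k,3)),  cons(op(3,L),op(L,L)) ≐ M.
Delete trivial equation 1 ≐ 1.
Bind B := h(op(3,1),cons(3,1),cons(k,3)); substituting into the one remaining equation that mentions B gives: h(h(1,h(1,3,k),op(k,1)),h(op(3,1),cons(3,1),cons(k,3)),cons(3,3)) ≐ h(L,Y1,Q). Substituting into the earlier binding gives R := cons(h(Y1,k,k),op(h(op(3,1),cons(3,1),cons(k,3)),Y1)).
Bind M := cons(op(3,L),op(L,L)); no other remaining equation mentions M.
Decompose h/3: h(1,h(1,3,k),op(k,1)) ≐ L,  h(op(3,1),cons(3,1),cons(k,3)) ≐ Y1,  cons(3,3) ≐ Q.
Bind L := h(1,h(1,3,k),op(k,1)); no other remaining equation mentions L. Substituting into the earlier binding gives M := cons(op(3,h(1,h(1,3,k),op(k,1))),op(h(1,h(1,3,k),op(k,1)),h(1,h(1,3,k),op(k,1)))).
Bind Y1 := h(op(3,1),cons(3,1),cons(k,3)); no other remaining equation mentions Y1. Substituting into the earlier binding gives R := cons(h(h(op(3,1),cons(3,1),cons(k,3)),k,k),op(h(op(3,1),cons(3,1),cons(k,3)),h(op(3,1),cons(3,1),cons(k,3)))).
Bind Q := cons(3,3).
MGU = { X2 := op(k,k), R := cons(h(h(op(3,1),cons(3,1),cons(k,3)),k,k),op(h(op(3,1),cons(3,1),cons(k,3)),h(op(3,1),cons(3,1),cons(k,3)))), B := h(op(3,1),cons(3,1),cons(k,3)), M := cons(op(3,h(1,h(1,3,k),op(k,1))),op(h(1,h(1,3,k),op(k,1)),h(1,h(1,3,k),op(k,1)))), L := h(1,h(1,3,k),op(k,1)), Y1 := h(op(3,1),cons(3,1),cons(k,3)), Q := cons(3,3) }, so M := cons(op(3,h(1,h(1,3,k),op(k,1))),op(h(1,h(1,3,k),op(k,1)),h(1,h(1,3,k),op(k,1)))).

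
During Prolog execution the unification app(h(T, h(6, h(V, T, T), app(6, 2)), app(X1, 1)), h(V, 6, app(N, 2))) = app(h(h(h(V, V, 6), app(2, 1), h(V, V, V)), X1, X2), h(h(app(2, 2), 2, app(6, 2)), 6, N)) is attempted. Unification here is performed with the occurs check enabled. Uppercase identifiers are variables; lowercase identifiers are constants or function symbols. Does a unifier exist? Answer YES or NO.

NO

Decompose app/2: h(T, h(6, h(V, T, T), app(6, 2)), app(X1, 1)) = h(h(h(V, V, 6), app(2, 1), h(V, V, V)), X1, X2),  h(V, 6, app(N, 2)) = h(h(app(2, 2), 2, app(6, 2)), 6, N).
Decompose h/3: T = h(h(V, V, 6), app(2, 1), h(V, V, V)),  h(6, h(V, T, T), app(6, 2)) = X1,  app(X1, 1) = X2.
Bind T := h(h(V, V, 6), app(2, 1), h(V, V, V)); substituting into the one remaining equation that mentions T gives: h(6, h(V, h(h(V, V, 6), app(2, 1), h(V, V, V)), h(h(V, V, 6), app(2, 1), h(V, V, V))), app(6, 2)) = X1.
Bind X1 := h(6, h(V, h(h(V, V, 6), app(2, 1), h(V, V, V)), h(h(V, V, 6), app(2, 1), h(V, V, V))), app(6, 2)); substituting into the one remaining equation that mentions X1 gives: app(h(6, h(V, h(h(V, V, 6), app(2, 1), h(V, V, V)), h(h(V, V, 6), app(2, 1), h(V, V, V))), app(6, 2)), 1) = X2.
Bind X2 := app(h(6, h(V, h(h(V, V, 6), app(2, 1), h(V, V, V)), h(h(V, V, 6), app(2, 1), h(V, V, V))), app(6, 2)), 1); no other remaining equation mentions X2.
Decompose h/3: V = h(app(2, 2), 2, app(6, 2)),  6 = 6,  app(N, 2) = N.
Bind V := h(app(2, 2), 2, app(6, 2)); no other remaining equation mentions V. Substituting into the earlier bindings gives T := h(h(h(app(2, 2), 2, app(6, 2)), h(app(2, 2), 2, app(6, 2)), 6), app(2, 1), h(h(app(2, 2), 2, app(6, 2)), h(app(2, 2), 2, app(6, 2)), h(app(2, 2), 2, app(6, 2)))), X1 := h(6, h(h(app(2, 2), 2, app(6, 2)), h(h(h(app(2, 2), 2, app(6, 2)), h(app(2, 2), 2, app(6, 2)), 6), app(2, 1), h(h(app(2, 2), 2, app(6, 2)), h(app(2, 2), 2, app(6, 2)), h(app(2, 2), 2, app(6, 2)))), h(h(h(app(2, 2), 2, app(6, 2)), h(app(2, 2), 2, app(6, 2)), 6), app(2, 1), h(h(app(2, 2), 2, app(6, 2)), h(app(2, 2), 2, app(6, 2)), h(app(2, 2), 2, app(6, 2))))), app(6, 2)), X2 := app(h(6, h(h(app(2, 2), 2, app(6, 2)), h(h(h(app(2, 2), 2, app(6, 2)), h(app(2, 2), 2, app(6, 2)), 6), app(2, 1), h(h(app(2, 2), 2, app(6, 2)), h(app(2, 2), 2, app(6, 2)), h(app(2, 2), 2, app(6, 2)))), h(h(h(app(2, 2), 2, app(6, 2)), h(app(2, 2), 2, app(6, 2)), 6), app(2, 1), h(h(app(2, 2), 2, app(6, 2)), h(app(2, 2), 2, app(6, 2)), h(app(2, 2), 2, app(6, 2))))), app(6, 2)), 1).
Delete trivial equation 6 = 6.
Occurs check fails: N occurs in app(N, 2); the equation N = app(N, 2) has no finite solution.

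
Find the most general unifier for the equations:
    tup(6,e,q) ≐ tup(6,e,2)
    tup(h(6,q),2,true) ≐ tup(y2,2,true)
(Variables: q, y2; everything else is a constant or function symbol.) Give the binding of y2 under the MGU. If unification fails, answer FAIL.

Decompose tup/3: 6 ≐ 6,  e ≐ e,  q ≐ 2.
Delete trivial equation 6 ≐ 6.
Delete trivial equation e ≐ e.
Bind q := 2; substituting into the remaining equation gives: tup(h(6,2),2,true) ≐ tup(y2,2,true).
Decompose tup/3: h(6,2) ≐ y2,  2 ≐ 2,  true ≐ true.
Bind y2 := h(6,2); no other remaining equation mentions y2.
Delete trivial equation 2 ≐ 2.
Delete trivial equation true ≐ true.
MGU = { q := 2, y2 := h(6,2) }, so y2 := h(6,2).

h(6,2)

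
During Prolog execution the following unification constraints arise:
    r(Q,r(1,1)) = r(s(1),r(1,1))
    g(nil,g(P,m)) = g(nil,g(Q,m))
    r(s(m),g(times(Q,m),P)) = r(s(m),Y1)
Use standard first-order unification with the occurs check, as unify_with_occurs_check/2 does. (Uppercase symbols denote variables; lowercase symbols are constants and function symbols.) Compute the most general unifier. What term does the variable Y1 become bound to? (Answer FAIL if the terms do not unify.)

g(times(s(1),m),s(1))

Decompose r/2: Q = s(1),  r(1,1) = r(1,1).
Bind Q := s(1); substituting into the 2 remaining equations that mention Q gives: g(nil,g(P,m)) = g(nil,g(s(1),m)),  r(s(m),g(times(s(1),m),P)) = r(s(m),Y1).
Delete trivial equation r(1,1) = r(1,1).
Decompose g/2: nil = nil,  g(P,m) = g(s(1),m).
Delete trivial equation nil = nil.
Decompose g/2: P = s(1),  m = m.
Bind P := s(1); substituting into the one remaining equation that mentions P gives: r(s(m),g(times(s(1),m),s(1))) = r(s(m),Y1).
Delete trivial equation m = m.
Decompose r/2: s(m) = s(m),  g(times(s(1),m),s(1)) = Y1.
Delete trivial equation s(m) = s(m).
Bind Y1 := g(times(s(1),m),s(1)).
MGU = { Q -> s(1), P -> s(1), Y1 -> g(times(s(1),m),s(1)) }, so Y1 -> g(times(s(1),m),s(1)).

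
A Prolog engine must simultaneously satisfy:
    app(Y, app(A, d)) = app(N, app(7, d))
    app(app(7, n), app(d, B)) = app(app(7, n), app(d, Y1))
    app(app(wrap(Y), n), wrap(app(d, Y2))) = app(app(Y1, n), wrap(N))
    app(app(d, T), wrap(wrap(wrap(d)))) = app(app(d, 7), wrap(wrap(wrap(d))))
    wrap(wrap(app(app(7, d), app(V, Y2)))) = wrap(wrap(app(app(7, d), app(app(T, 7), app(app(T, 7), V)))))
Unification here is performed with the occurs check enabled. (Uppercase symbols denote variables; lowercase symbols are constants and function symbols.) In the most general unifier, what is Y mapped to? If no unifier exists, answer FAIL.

Decompose app/2: Y = N,  app(A, d) = app(7, d).
Bind Y := N; substituting into the one remaining equation that mentions Y gives: app(app(wrap(N), n), wrap(app(d, Y2))) = app(app(Y1, n), wrap(N)).
Decompose app/2: A = 7,  d = d.
Bind A := 7; no other remaining equation mentions A.
Delete trivial equation d = d.
Decompose app/2: app(7, n) = app(7, n),  app(d, B) = app(d, Y1).
Delete trivial equation app(7, n) = app(7, n).
Decompose app/2: d = d,  B = Y1.
Delete trivial equation d = d.
Bind B := Y1; no other remaining equation mentions B.
Decompose app/2: app(wrap(N), n) = app(Y1, n),  wrap(app(d, Y2)) = wrap(N).
Decompose app/2: wrap(N) = Y1,  n = n.
Bind Y1 := wrap(N); no other remaining equation mentions Y1. Substituting into the earlier binding gives B := wrap(N).
Delete trivial equation n = n.
Decompose wrap/1: app(d, Y2) = N.
Bind N := app(d, Y2); no other remaining equation mentions N. Substituting into the earlier bindings gives Y := app(d, Y2), B := wrap(app(d, Y2)), Y1 := wrap(app(d, Y2)).
Decompose app/2: app(d, T) = app(d, 7),  wrap(wrap(wrap(d))) = wrap(wrap(wrap(d))).
Decompose app/2: d = d,  T = 7.
Delete trivial equation d = d.
Bind T := 7; substituting into the one remaining equation that mentions T gives: wrap(wrap(app(app(7, d), app(V, Y2)))) = wrap(wrap(app(app(7, d), app(app(7, 7), app(app(7, 7), V))))).
Delete trivial equation wrap(wrap(wrap(d))) = wrap(wrap(wrap(d))).
Decompose wrap/1: wrap(app(app(7, d), app(V, Y2))) = wrap(app(app(7, d), app(app(7, 7), app(app(7, 7), V)))).
Decompose wrap/1: app(app(7, d), app(V, Y2)) = app(app(7, d), app(app(7, 7), app(app(7, 7), V))).
Decompose app/2: app(7, d) = app(7, d),  app(V, Y2) = app(app(7, 7), app(app(7, 7), V)).
Delete trivial equation app(7, d) = app(7, d).
Decompose app/2: V = app(7, 7),  Y2 = app(app(7, 7), V).
Bind V := app(7, 7); substituting into the remaining equation gives: Y2 = app(app(7, 7), app(7, 7)).
Bind Y2 := app(app(7, 7), app(7, 7)). Substituting into the earlier bindings gives Y := app(d, app(app(7, 7), app(7, 7))), B := wrap(app(d, app(app(7, 7), app(7, 7)))), Y1 := wrap(app(d, app(app(7, 7), app(7, 7)))), N := app(d, app(app(7, 7), app(7, 7))).
MGU = { Y = app(d, app(app(7, 7), app(7, 7))), A = 7, B = wrap(app(d, app(app(7, 7), app(7, 7)))), Y1 = wrap(app(d, app(app(7, 7), app(7, 7)))), N = app(d, app(app(7, 7), app(7, 7))), T = 7, V = app(7, 7), Y2 = app(app(7, 7), app(7, 7)) }, so Y = app(d, app(app(7, 7), app(7, 7))).

app(d, app(app(7, 7), app(7, 7)))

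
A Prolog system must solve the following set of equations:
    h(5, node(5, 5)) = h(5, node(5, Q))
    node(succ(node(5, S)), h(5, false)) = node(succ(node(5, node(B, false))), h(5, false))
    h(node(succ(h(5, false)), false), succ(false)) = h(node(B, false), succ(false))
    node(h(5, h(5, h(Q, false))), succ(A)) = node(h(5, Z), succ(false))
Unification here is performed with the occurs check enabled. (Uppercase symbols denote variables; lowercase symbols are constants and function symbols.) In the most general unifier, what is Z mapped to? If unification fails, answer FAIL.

Decompose h/2: 5 = 5,  node(5, 5) = node(5, Q).
Delete trivial equation 5 = 5.
Decompose node/2: 5 = 5,  5 = Q.
Delete trivial equation 5 = 5.
Bind Q := 5; substituting into the one remaining equation that mentions Q gives: node(h(5, h(5, h(5, false))), succ(A)) = node(h(5, Z), succ(false)).
Decompose node/2: succ(node(5, S)) = succ(node(5, node(B, false))),  h(5, false) = h(5, false).
Decompose succ/1: node(5, S) = node(5, node(B, false)).
Decompose node/2: 5 = 5,  S = node(B, false).
Delete trivial equation 5 = 5.
Bind S := node(B, false); no other remaining equation mentions S.
Delete trivial equation h(5, false) = h(5, false).
Decompose h/2: node(succ(h(5, false)), false) = node(B, false),  succ(false) = succ(false).
Decompose node/2: succ(h(5, false)) = B,  false = false.
Bind B := succ(h(5, false)); no other remaining equation mentions B. Substituting into the earlier binding gives S := node(succ(h(5, false)), false).
Delete trivial equation false = false.
Delete trivial equation succ(false) = succ(false).
Decompose node/2: h(5, h(5, h(5, false))) = h(5, Z),  succ(A) = succ(false).
Decompose h/2: 5 = 5,  h(5, h(5, false)) = Z.
Delete trivial equation 5 = 5.
Bind Z := h(5, h(5, false)); no other remaining equation mentions Z.
Decompose succ/1: A = false.
Bind A := false.
MGU = { Q = 5, S = node(succ(h(5, false)), false), B = succ(h(5, false)), Z = h(5, h(5, false)), A = false }, so Z = h(5, h(5, false)).

h(5, h(5, false))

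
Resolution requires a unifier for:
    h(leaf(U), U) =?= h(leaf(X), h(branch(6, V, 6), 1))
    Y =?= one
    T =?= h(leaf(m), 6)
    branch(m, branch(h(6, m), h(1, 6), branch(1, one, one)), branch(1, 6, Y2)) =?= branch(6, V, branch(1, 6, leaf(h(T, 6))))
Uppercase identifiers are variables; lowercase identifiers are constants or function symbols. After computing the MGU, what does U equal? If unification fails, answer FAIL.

FAIL

Decompose h/2: leaf(U) =?= leaf(X),  U =?= h(branch(6, V, 6), 1).
Decompose leaf/1: U =?= X.
Bind U := X; substituting into the one remaining equation that mentions U gives: X =?= h(branch(6, V, 6), 1).
Bind X := h(branch(6, V, 6), 1); no other remaining equation mentions X. Substituting into the earlier binding gives U := h(branch(6, V, 6), 1).
Bind Y := one; no other remaining equation mentions Y.
Bind T := h(leaf(m), 6); substituting into the remaining equation gives: branch(m, branch(h(6, m), h(1, 6), branch(1, one, one)), branch(1, 6, Y2)) =?= branch(6, V, branch(1, 6, leaf(h(h(leaf(m), 6), 6)))).
Decompose branch/3: m =?= 6,  branch(h(6, m), h(1, 6), branch(1, one, one)) =?= V,  branch(1, 6, Y2) =?= branch(1, 6, leaf(h(h(leaf(m), 6), 6))).
Clash: constants m and 6 differ; no unifier exists.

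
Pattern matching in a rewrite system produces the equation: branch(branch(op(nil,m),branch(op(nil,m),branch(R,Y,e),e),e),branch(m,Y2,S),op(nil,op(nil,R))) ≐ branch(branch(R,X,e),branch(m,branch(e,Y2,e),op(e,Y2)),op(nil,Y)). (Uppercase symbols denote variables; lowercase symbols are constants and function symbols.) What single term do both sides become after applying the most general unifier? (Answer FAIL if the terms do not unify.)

FAIL

Decompose branch/3: branch(op(nil,m),branch(op(nil,m),branch(R,Y,e),e),e) ≐ branch(R,X,e),  branch(m,Y2,S) ≐ branch(m,branch(e,Y2,e),op(e,Y2)),  op(nil,op(nil,R)) ≐ op(nil,Y).
Decompose branch/3: op(nil,m) ≐ R,  branch(op(nil,m),branch(R,Y,e),e) ≐ X,  e ≐ e.
Bind R := op(nil,m); substituting into the 2 remaining equations that mention R gives: branch(op(nil,m),branch(op(nil,m),Y,e),e) ≐ X,  op(nil,op(nil,op(nil,m))) ≐ op(nil,Y).
Bind X := branch(op(nil,m),branch(op(nil,m),Y,e),e); no other remaining equation mentions X.
Delete trivial equation e ≐ e.
Decompose branch/3: m ≐ m,  Y2 ≐ branch(e,Y2,e),  S ≐ op(e,Y2).
Delete trivial equation m ≐ m.
Occurs check fails: Y2 occurs in branch(e,Y2,e); the equation Y2 ≐ branch(e,Y2,e) has no finite solution.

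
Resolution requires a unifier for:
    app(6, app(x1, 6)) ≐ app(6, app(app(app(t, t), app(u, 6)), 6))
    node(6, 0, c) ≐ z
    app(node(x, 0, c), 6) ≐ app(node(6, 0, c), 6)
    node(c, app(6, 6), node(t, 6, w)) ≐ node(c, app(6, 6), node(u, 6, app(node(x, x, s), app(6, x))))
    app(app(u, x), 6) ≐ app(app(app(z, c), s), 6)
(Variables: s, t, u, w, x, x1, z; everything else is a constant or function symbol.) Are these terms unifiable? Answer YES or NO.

YES

Decompose app/2: 6 ≐ 6,  app(x1, 6) ≐ app(app(app(t, t), app(u, 6)), 6).
Delete trivial equation 6 ≐ 6.
Decompose app/2: x1 ≐ app(app(t, t), app(u, 6)),  6 ≐ 6.
Bind x1 := app(app(t, t), app(u, 6)); no other remaining equation mentions x1.
Delete trivial equation 6 ≐ 6.
Bind z := node(6, 0, c); substituting into the one remaining equation that mentions z gives: app(app(u, x), 6) ≐ app(app(app(node(6, 0, c), c), s), 6).
Decompose app/2: node(x, 0, c) ≐ node(6, 0, c),  6 ≐ 6.
Decompose node/3: x ≐ 6,  0 ≐ 0,  c ≐ c.
Bind x := 6; substituting into the 2 remaining equations that mention x gives: node(c, app(6, 6), node(t, 6, w)) ≐ node(c, app(6, 6), node(u, 6, app(node(6, 6, s), app(6, 6)))),  app(app(u, 6), 6) ≐ app(app(app(node(6, 0, c), c), s), 6).
Delete trivial equation 0 ≐ 0.
Delete trivial equation c ≐ c.
Delete trivial equation 6 ≐ 6.
Decompose node/3: c ≐ c,  app(6, 6) ≐ app(6, 6),  node(t, 6, w) ≐ node(u, 6, app(node(6, 6, s), app(6, 6))).
Delete trivial equation c ≐ c.
Delete trivial equation app(6, 6) ≐ app(6, 6).
Decompose node/3: t ≐ u,  6 ≐ 6,  w ≐ app(node(6, 6, s), app(6, 6)).
Bind t := u; no other remaining equation mentions t. Substituting into the earlier binding gives x1 := app(app(u, u), app(u, 6)).
Delete trivial equation 6 ≐ 6.
Bind w := app(node(6, 6, s), app(6, 6)); no other remaining equation mentions w.
Decompose app/2: app(u, 6) ≐ app(app(node(6, 0, c), c), s),  6 ≐ 6.
Decompose app/2: u ≐ app(node(6, 0, c), c),  6 ≐ s.
Bind u := app(node(6, 0, c), c); no other remaining equation mentions u. Substituting into the earlier bindings gives x1 := app(app(app(node(6, 0, c), c), app(node(6, 0, c), c)), app(app(node(6, 0, c), c), 6)), t := app(node(6, 0, c), c).
Bind s := 6; no other remaining equation mentions s. Substituting into the earlier binding gives w := app(node(6, 6, 6), app(6, 6)).
Delete trivial equation 6 ≐ 6.
No equations remain and no clash or occurs-check failure arose, so a unifier exists.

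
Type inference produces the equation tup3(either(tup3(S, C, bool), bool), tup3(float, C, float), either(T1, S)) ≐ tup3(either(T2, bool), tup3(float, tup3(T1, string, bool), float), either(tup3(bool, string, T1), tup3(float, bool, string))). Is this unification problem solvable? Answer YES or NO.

NO

Decompose tup3/3: either(tup3(S, C, bool), bool) ≐ either(T2, bool),  tup3(float, C, float) ≐ tup3(float, tup3(T1, string, bool), float),  either(T1, S) ≐ either(tup3(bool, string, T1), tup3(float, bool, string)).
Decompose either/2: tup3(S, C, bool) ≐ T2,  bool ≐ bool.
Bind T2 := tup3(S, C, bool); no other remaining equation mentions T2.
Delete trivial equation bool ≐ bool.
Decompose tup3/3: float ≐ float,  C ≐ tup3(T1, string, bool),  float ≐ float.
Delete trivial equation float ≐ float.
Bind C := tup3(T1, string, bool); no other remaining equation mentions C. Substituting into the earlier binding gives T2 := tup3(S, tup3(T1, string, bool), bool).
Delete trivial equation float ≐ float.
Decompose either/2: T1 ≐ tup3(bool, string, T1),  S ≐ tup3(float, bool, string).
Occurs check fails: T1 occurs in tup3(bool, string, T1); the equation T1 ≐ tup3(bool, string, T1) has no finite solution.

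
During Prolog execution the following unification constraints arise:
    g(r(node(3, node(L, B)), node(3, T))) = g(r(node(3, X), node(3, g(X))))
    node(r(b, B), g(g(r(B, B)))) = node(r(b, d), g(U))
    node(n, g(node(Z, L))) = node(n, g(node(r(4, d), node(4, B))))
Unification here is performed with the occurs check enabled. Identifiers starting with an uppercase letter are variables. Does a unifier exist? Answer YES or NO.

Decompose g/1: r(node(3, node(L, B)), node(3, T)) = r(node(3, X), node(3, g(X))).
Decompose r/2: node(3, node(L, B)) = node(3, X),  node(3, T) = node(3, g(X)).
Decompose node/2: 3 = 3,  node(L, B) = X.
Delete trivial equation 3 = 3.
Bind X := node(L, B); substituting into the one remaining equation that mentions X gives: node(3, T) = node(3, g(node(L, B))).
Decompose node/2: 3 = 3,  T = g(node(L, B)).
Delete trivial equation 3 = 3.
Bind T := g(node(L, B)); no other remaining equation mentions T.
Decompose node/2: r(b, B) = r(b, d),  g(g(r(B, B))) = g(U).
Decompose r/2: b = b,  B = d.
Delete trivial equation b = b.
Bind B := d; substituting into the remaining equations gives: g(g(r(d, d))) = g(U),  node(n, g(node(Z, L))) = node(n, g(node(r(4, d), node(4, d)))). Substituting into the earlier bindings gives X := node(L, d), T := g(node(L, d)).
Decompose g/1: g(r(d, d)) = U.
Bind U := g(r(d, d)); no other remaining equation mentions U.
Decompose node/2: n = n,  g(node(Z, L)) = g(node(r(4, d), node(4, d))).
Delete trivial equation n = n.
Decompose g/1: node(Z, L) = node(r(4, d), node(4, d)).
Decompose node/2: Z = r(4, d),  L = node(4, d).
Bind Z := r(4, d); no other remaining equation mentions Z.
Bind L := node(4, d). Substituting into the earlier bindings gives X := node(node(4, d), d), T := g(node(node(4, d), d)).
No equations remain and no clash or occurs-check failure arose, so a unifier exists.

YES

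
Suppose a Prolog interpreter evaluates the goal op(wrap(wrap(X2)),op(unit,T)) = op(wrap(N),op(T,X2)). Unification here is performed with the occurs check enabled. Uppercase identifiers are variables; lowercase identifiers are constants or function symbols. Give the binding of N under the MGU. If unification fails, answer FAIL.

Decompose op/2: wrap(wrap(X2)) = wrap(N),  op(unit,T) = op(T,X2).
Decompose wrap/1: wrap(X2) = N.
Bind N := wrap(X2); no other remaining equation mentions N.
Decompose op/2: unit = T,  T = X2.
Bind T := unit; substituting into the remaining equation gives: unit = X2.
Bind X2 := unit. Substituting into the earlier binding gives N := wrap(unit).
MGU = { N -> wrap(unit), T -> unit, X2 -> unit }, so N -> wrap(unit).

wrap(unit)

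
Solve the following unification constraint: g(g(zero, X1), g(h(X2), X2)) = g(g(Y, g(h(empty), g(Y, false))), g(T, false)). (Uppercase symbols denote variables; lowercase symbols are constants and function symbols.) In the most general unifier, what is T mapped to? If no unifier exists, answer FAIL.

Decompose g/2: g(zero, X1) = g(Y, g(h(empty), g(Y, false))),  g(h(X2), X2) = g(T, false).
Decompose g/2: zero = Y,  X1 = g(h(empty), g(Y, false)).
Bind Y := zero; substituting into the one remaining equation that mentions Y gives: X1 = g(h(empty), g(zero, false)).
Bind X1 := g(h(empty), g(zero, false)); no other remaining equation mentions X1.
Decompose g/2: h(X2) = T,  X2 = false.
Bind T := h(X2); no other remaining equation mentions T.
Bind X2 := false. Substituting into the earlier binding gives T := h(false).
MGU = { Y ↦ zero, X1 ↦ g(h(empty), g(zero, false)), T ↦ h(false), X2 ↦ false }, so T ↦ h(false).

h(false)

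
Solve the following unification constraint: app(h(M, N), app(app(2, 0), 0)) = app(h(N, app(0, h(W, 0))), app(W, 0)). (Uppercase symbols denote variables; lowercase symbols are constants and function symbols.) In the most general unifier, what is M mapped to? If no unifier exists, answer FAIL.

app(0, h(app(2, 0), 0))

Decompose app/2: h(M, N) = h(N, app(0, h(W, 0))),  app(app(2, 0), 0) = app(W, 0).
Decompose h/2: M = N,  N = app(0, h(W, 0)).
Bind M := N; no other remaining equation mentions M.
Bind N := app(0, h(W, 0)); no other remaining equation mentions N. Substituting into the earlier binding gives M := app(0, h(W, 0)).
Decompose app/2: app(2, 0) = W,  0 = 0.
Bind W := app(2, 0); no other remaining equation mentions W. Substituting into the earlier bindings gives M := app(0, h(app(2, 0), 0)), N := app(0, h(app(2, 0), 0)).
Delete trivial equation 0 = 0.
MGU = { M ↦ app(0, h(app(2, 0), 0)), N ↦ app(0, h(app(2, 0), 0)), W ↦ app(2, 0) }, so M ↦ app(0, h(app(2, 0), 0)).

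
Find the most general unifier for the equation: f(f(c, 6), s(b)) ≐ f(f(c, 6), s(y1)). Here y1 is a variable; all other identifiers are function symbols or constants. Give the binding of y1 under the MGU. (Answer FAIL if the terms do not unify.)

Decompose f/2: f(c, 6) ≐ f(c, 6),  s(b) ≐ s(y1).
Delete trivial equation f(c, 6) ≐ f(c, 6).
Decompose s/1: b ≐ y1.
Bind y1 := b.
MGU = { y1 ↦ b }, so y1 ↦ b.

b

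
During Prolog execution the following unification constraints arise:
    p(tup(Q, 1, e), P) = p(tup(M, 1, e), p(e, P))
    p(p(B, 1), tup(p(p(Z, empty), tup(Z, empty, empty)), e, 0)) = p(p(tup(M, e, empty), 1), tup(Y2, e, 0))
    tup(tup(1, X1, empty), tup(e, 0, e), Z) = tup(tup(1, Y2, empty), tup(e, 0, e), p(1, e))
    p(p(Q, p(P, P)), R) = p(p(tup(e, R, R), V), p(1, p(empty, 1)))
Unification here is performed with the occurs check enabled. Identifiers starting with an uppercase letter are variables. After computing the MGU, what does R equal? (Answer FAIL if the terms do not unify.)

Decompose p/2: tup(Q, 1, e) = tup(M, 1, e),  P = p(e, P).
Decompose tup/3: Q = M,  1 = 1,  e = e.
Bind Q := M; substituting into the one remaining equation that mentions Q gives: p(p(M, p(P, P)), R) = p(p(tup(e, R, R), V), p(1, p(empty, 1))).
Delete trivial equation 1 = 1.
Delete trivial equation e = e.
Occurs check fails: P occurs in p(e, P); the equation P = p(e, P) has no finite solution.

FAIL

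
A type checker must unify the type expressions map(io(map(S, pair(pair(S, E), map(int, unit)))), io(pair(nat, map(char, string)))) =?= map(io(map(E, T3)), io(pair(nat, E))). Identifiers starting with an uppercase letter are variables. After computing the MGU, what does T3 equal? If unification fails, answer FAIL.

Decompose map/2: io(map(S, pair(pair(S, E), map(int, unit)))) =?= io(map(E, T3)),  io(pair(nat, map(char, string))) =?= io(pair(nat, E)).
Decompose io/1: map(S, pair(pair(S, E), map(int, unit))) =?= map(E, T3).
Decompose map/2: S =?= E,  pair(pair(S, E), map(int, unit)) =?= T3.
Bind S := E; substituting into the one remaining equation that mentions S gives: pair(pair(E, E), map(int, unit)) =?= T3.
Bind T3 := pair(pair(E, E), map(int, unit)); no other remaining equation mentions T3.
Decompose io/1: pair(nat, map(char, string)) =?= pair(nat, E).
Decompose pair/2: nat =?= nat,  map(char, string) =?= E.
Delete trivial equation nat =?= nat.
Bind E := map(char, string). Substituting into the earlier bindings gives S := map(char, string), T3 := pair(pair(map(char, string), map(char, string)), map(int, unit)).
MGU = { S ↦ map(char, string), T3 ↦ pair(pair(map(char, string), map(char, string)), map(int, unit)), E ↦ map(char, string) }, so T3 ↦ pair(pair(map(char, string), map(char, string)), map(int, unit)).

pair(pair(map(char, string), map(char, string)), map(int, unit))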